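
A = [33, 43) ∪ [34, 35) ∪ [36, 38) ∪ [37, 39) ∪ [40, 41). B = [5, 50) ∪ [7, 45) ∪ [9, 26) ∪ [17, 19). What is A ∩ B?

Merge the first list: [33, 43).
Merge the second list: [5, 50).
[33, 43) meets the second set on [33, 43).

[33, 43)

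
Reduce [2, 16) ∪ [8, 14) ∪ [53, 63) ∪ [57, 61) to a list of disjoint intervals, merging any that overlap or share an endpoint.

[8, 14) overlaps/touches [2, 16) → extend to [2, 16).
[53, 63) is disjoint → start new block.
[57, 61) overlaps/touches [53, 63) → extend to [53, 63).

[2, 16) ∪ [53, 63)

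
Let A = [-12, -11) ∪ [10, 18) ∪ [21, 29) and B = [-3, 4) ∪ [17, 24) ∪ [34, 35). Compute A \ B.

[-12, -11): no B overlap → unchanged.
[10, 18) minus B → [10, 17).
[21, 29) minus B → [24, 29).

[-12, -11) ∪ [10, 17) ∪ [24, 29)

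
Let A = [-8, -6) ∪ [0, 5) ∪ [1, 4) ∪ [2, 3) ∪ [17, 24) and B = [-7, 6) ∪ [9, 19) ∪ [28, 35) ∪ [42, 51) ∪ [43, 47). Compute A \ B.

Merge the first list: [-8, -6), [0, 5), [17, 24).
Merge the second list: [-7, 6), [9, 19), [28, 35), [42, 51).
[-8, -6) \ B = [-8, -7).
[0, 5): entirely removed.
[17, 24) \ B = [19, 24).

[-8, -7) ∪ [19, 24)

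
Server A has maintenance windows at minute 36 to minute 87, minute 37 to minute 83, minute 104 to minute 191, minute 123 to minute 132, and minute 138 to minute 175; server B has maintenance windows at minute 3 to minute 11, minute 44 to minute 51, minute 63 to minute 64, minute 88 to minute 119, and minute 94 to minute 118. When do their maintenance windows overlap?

First set merges to minute 36 to minute 87, minute 104 to minute 191.
Second set merges to minute 3 to minute 11, minute 44 to minute 51, minute 63 to minute 64, minute 88 to minute 119.
minute 36 to minute 87 ∩ B → minute 44 to minute 51, minute 63 to minute 64.
minute 104 to minute 191 ∩ B → minute 104 to minute 119.

minute 44 to minute 51, minute 63 to minute 64, minute 104 to minute 119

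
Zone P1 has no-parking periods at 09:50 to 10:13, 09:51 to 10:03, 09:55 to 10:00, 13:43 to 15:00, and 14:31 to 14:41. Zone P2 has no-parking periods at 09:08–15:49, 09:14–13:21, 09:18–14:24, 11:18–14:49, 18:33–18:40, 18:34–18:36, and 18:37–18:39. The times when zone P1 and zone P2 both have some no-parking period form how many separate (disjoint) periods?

2

Merge the first list: 09:50–10:13, 13:43–15:00.
Merge the second list: 09:08–15:49, 18:33–18:40.
A ∩ B = 09:50–10:13, 13:43–15:00.
That is 2 disjoint pieces.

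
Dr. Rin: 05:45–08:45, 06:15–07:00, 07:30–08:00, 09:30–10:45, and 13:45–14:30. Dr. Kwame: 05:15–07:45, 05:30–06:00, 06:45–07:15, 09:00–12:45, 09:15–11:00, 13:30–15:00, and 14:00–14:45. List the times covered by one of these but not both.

05:15–05:45, 07:45–08:45, 09:00–09:30, 10:45–12:45, 13:30–13:45, 14:30–15:00

A, merged: 05:45–08:45, 09:30–10:45, 13:45–14:30.
B, merged: 05:15–07:45, 09:00–12:45, 13:30–15:00.
A \ B = 07:45–08:45.
B \ A = 05:15–05:45, 09:00–09:30, 10:45–12:45, 13:30–13:45, 14:30–15:00.
Union of the two gives the symmetric difference.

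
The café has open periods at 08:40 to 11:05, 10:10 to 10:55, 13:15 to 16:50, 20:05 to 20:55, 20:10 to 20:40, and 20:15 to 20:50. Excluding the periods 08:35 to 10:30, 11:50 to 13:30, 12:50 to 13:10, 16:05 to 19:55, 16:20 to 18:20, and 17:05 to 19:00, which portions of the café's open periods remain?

10:30–11:05, 13:30–16:05, 20:05–20:55

First set merges to 08:40–11:05, 13:15–16:50, 20:05–20:55.
Second set merges to 08:35–10:30, 11:50–13:30, 16:05–19:55.
08:40–11:05 \ B = 10:30–11:05.
13:15–16:50 \ B = 13:30–16:05.
20:05–20:55: nothing removed.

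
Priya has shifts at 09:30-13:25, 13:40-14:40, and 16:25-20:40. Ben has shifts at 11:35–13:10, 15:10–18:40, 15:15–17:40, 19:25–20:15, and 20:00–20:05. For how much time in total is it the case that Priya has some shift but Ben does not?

Second set merges to 11:35-13:10, 15:10-18:40, 19:25-20:15.
A \ B = 09:30-11:35, 13:10-13:25, 13:40-14:40, 18:40-19:25, 20:15-20:40.
Total: 2 h 5 min + 15 min + 1 h + 45 min + 25 min = 4 h 30 min.

4 h 30 min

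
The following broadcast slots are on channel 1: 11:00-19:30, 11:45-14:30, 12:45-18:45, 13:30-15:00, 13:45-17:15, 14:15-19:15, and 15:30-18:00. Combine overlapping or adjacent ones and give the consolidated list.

11:45–14:30 overlaps/touches 11:00–19:30 → extend to 11:00–19:30.
12:45–18:45 overlaps/touches 11:00–19:30 → extend to 11:00–19:30.
13:30–15:00 overlaps/touches 11:00–19:30 → extend to 11:00–19:30.
13:45–17:15 overlaps/touches 11:00–19:30 → extend to 11:00–19:30.
14:15–19:15 overlaps/touches 11:00–19:30 → extend to 11:00–19:30.
15:30–18:00 overlaps/touches 11:00–19:30 → extend to 11:00–19:30.

11:00–19:30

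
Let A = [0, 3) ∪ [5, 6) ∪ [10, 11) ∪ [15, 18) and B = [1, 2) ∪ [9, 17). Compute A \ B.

[0, 3) minus B → [0, 1), [2, 3).
[5, 6): no B overlap → unchanged.
[10, 11): fully covered by B → removed.
[15, 18) minus B → [17, 18).

[0, 1) ∪ [2, 3) ∪ [5, 6) ∪ [17, 18)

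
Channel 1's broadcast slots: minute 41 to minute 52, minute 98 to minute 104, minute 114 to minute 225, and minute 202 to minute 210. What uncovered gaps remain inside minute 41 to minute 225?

minute 52 to minute 98, minute 104 to minute 114

The merged coverage is minute 41 to minute 52, minute 98 to minute 104, minute 114 to minute 225.
Complement within minute 41 to minute 225: minute 52 to minute 98, minute 104 to minute 114.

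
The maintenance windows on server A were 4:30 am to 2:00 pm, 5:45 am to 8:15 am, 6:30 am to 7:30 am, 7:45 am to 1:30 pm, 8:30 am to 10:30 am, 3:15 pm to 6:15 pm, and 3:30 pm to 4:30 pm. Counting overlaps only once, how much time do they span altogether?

12 h 30 min

Merged: 4:30 am–2:00 pm, 3:15 pm–6:15 pm.
Lengths: 9 h 30 min + 3 h = 12 h 30 min.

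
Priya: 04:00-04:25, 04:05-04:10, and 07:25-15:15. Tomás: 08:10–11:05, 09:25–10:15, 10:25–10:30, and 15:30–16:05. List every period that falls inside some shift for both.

A, merged: 04:00–04:25, 07:25–15:15.
B, merged: 08:10–11:05, 15:30–16:05.
04:00–04:25: no overlap with the second set.
07:25–15:15 meets the second set on 08:10–11:05.

08:10–11:05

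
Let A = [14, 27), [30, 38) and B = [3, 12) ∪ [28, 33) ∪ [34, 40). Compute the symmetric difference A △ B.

[3, 12) ∪ [14, 27) ∪ [28, 30) ∪ [33, 34) ∪ [38, 40)

A but not B: [14, 27), [33, 34).
B but not A: [3, 12), [28, 30), [38, 40).
Combining gives A △ B.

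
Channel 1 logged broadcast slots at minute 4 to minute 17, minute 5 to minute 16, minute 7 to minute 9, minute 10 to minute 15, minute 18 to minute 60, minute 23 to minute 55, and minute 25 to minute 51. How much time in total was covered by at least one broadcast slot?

Merged: minute 4 to minute 17, minute 18 to minute 60.
Lengths: 13 minutes + 42 minutes = 55 minutes.

55 minutes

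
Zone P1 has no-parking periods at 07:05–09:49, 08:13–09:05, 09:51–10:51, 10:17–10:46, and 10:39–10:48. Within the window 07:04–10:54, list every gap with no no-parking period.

Covered (merged): 07:05–09:49, 09:51–10:51.
Uncovered inside 07:04–10:54: 07:04–07:05, 09:49–09:51, 10:51–10:54.

07:04–07:05, 09:49–09:51, 10:51–10:54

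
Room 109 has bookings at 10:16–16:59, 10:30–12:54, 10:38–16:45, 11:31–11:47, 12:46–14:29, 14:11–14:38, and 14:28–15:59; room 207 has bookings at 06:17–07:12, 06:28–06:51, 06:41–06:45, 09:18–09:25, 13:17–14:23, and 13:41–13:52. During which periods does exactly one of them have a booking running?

06:17-07:12, 09:18-09:25, 10:16-13:17, 14:23-16:59

Merge the first list: 10:16-16:59.
Merge the second list: 06:17-07:12, 09:18-09:25, 13:17-14:23.
A \ B = 10:16-13:17, 14:23-16:59.
B \ A = 06:17-07:12, 09:18-09:25.
Union of the two gives the symmetric difference.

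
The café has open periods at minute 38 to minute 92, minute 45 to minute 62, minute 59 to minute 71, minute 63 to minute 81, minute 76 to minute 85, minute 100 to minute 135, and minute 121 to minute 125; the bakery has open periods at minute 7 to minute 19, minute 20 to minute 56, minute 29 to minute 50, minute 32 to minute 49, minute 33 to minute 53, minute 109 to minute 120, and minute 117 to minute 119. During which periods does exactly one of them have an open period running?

Merge the first list: minute 38 to minute 92, minute 100 to minute 135.
Merge the second list: minute 7 to minute 19, minute 20 to minute 56, minute 109 to minute 120.
Only in the first: minute 56 to minute 92, minute 100 to minute 109, minute 120 to minute 135.
Only in the second: minute 7 to minute 19, minute 20 to minute 38.
Together these are the periods covered by exactly one.

minute 7 to minute 19, minute 20 to minute 38, minute 56 to minute 92, minute 100 to minute 109, minute 120 to minute 135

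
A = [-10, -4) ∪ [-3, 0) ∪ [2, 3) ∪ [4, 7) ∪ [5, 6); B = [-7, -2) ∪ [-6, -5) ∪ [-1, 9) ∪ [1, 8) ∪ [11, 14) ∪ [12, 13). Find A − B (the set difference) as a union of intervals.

[-10, -7) ∪ [-2, -1)

A, merged: [-10, -4), [-3, 0), [2, 3), [4, 7).
B, merged: [-7, -2), [-1, 9), [11, 14).
[-10, -4) with B removed leaves [-10, -7).
[-3, 0) with B removed leaves [-2, -1).
[2, 3) lies entirely inside B → drops out.
[4, 7) lies entirely inside B → drops out.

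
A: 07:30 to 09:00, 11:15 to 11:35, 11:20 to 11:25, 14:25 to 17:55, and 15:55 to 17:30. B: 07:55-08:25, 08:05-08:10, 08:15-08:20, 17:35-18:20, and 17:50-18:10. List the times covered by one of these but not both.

Merge the first list: 07:30–09:00, 11:15–11:35, 14:25–17:55.
Merge the second list: 07:55–08:25, 17:35–18:20.
Only in the first: 07:30–07:55, 08:25–09:00, 11:15–11:35, 14:25–17:35.
Only in the second: 17:55–18:20.
Together these are the periods covered by exactly one.

07:30–07:55, 08:25–09:00, 11:15–11:35, 14:25–17:35, 17:55–18:20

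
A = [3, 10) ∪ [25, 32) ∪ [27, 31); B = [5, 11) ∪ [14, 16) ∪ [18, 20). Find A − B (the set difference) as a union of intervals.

[3, 5) ∪ [25, 32)

A, merged: [3, 10), [25, 32).
[3, 10) with B removed leaves [3, 5).
[25, 32) is untouched.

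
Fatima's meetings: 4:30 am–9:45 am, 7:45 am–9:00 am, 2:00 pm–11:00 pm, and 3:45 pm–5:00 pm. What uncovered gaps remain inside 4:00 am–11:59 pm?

4:00 am-4:30 am, 9:45 am-2:00 pm, 11:00 pm-11:59 pm

After merging, the occupied span is 4:30 am-9:45 am, 2:00 pm-11:00 pm.
Uncovered inside 4:00 am-11:59 pm: 4:00 am-4:30 am, 9:45 am-2:00 pm, 11:00 pm-11:59 pm.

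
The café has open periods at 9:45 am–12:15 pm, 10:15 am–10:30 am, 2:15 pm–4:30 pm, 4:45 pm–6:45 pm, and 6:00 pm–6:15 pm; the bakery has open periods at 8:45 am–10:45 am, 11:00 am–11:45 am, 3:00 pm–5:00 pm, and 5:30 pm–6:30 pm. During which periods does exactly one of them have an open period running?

First set merges to 9:45 am–12:15 pm, 2:15 pm–4:30 pm, 4:45 pm–6:45 pm.
A but not B: 10:45 am–11:00 am, 11:45 am–12:15 pm, 2:15 pm–3:00 pm, 5:00 pm–5:30 pm, 6:30 pm–6:45 pm.
B but not A: 8:45 am–9:45 am, 4:30 pm–4:45 pm.
Combining gives A △ B.

8:45 am–9:45 am, 10:45 am–11:00 am, 11:45 am–12:15 pm, 2:15 pm–3:00 pm, 4:30 pm–4:45 pm, 5:00 pm–5:30 pm, 6:30 pm–6:45 pm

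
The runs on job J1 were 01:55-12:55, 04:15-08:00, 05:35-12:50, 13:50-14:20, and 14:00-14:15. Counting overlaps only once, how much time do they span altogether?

11 h 30 min

Merged: 01:55–12:55, 13:50–14:20.
Lengths: 11 h + 30 min = 11 h 30 min.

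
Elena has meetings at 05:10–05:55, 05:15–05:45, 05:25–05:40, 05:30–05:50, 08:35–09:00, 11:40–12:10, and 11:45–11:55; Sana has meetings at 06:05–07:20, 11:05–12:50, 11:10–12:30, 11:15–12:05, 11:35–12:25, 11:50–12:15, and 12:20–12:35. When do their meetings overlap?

11:40-12:10

A, merged: 05:10-05:55, 08:35-09:00, 11:40-12:10.
B, merged: 06:05-07:20, 11:05-12:50.
05:10-05:55 falls entirely outside B.
08:35-09:00 falls entirely outside B.
11:40-12:10 overlaps B on 11:40-12:10.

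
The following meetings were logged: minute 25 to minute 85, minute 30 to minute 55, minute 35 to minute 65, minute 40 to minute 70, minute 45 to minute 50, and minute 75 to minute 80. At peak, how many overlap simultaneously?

Sweep endpoints in order; track running count of active intervals.
Peak of 5 reached at minute 45.

5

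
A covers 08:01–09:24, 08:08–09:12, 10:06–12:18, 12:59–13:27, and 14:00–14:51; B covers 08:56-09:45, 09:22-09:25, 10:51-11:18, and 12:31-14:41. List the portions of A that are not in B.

08:01-08:56, 10:06-10:51, 11:18-12:18, 14:41-14:51

Merge the first list: 08:01-09:24, 10:06-12:18, 12:59-13:27, 14:00-14:51.
Merge the second list: 08:56-09:45, 10:51-11:18, 12:31-14:41.
08:01-09:24 \ B = 08:01-08:56.
10:06-12:18 \ B = 10:06-10:51, 11:18-12:18.
12:59-13:27: entirely removed.
14:00-14:51 \ B = 14:41-14:51.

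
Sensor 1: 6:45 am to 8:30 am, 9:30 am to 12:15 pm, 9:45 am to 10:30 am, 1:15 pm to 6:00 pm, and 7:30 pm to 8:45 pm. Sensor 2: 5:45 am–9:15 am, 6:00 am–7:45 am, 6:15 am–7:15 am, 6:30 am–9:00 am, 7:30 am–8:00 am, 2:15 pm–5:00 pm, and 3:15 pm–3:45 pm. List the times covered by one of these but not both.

5:45 am–6:45 am, 8:30 am–9:15 am, 9:30 am–12:15 pm, 1:15 pm–2:15 pm, 5:00 pm–6:00 pm, 7:30 pm–8:45 pm

A, merged: 6:45 am–8:30 am, 9:30 am–12:15 pm, 1:15 pm–6:00 pm, 7:30 pm–8:45 pm.
B, merged: 5:45 am–9:15 am, 2:15 pm–5:00 pm.
Only in the first: 9:30 am–12:15 pm, 1:15 pm–2:15 pm, 5:00 pm–6:00 pm, 7:30 pm–8:45 pm.
Only in the second: 5:45 am–6:45 am, 8:30 am–9:15 am.
Together these are the periods covered by exactly one.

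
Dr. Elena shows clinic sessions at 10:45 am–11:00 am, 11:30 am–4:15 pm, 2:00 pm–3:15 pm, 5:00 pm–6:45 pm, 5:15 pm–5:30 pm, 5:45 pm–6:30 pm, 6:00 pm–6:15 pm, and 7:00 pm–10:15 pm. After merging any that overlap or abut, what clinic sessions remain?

10:45 am–11:00 am, 11:30 am–4:15 pm, 5:00 pm–6:45 pm, 7:00 pm–10:15 pm

11:30 am–4:15 pm is disjoint → start new block.
2:00 pm–3:15 pm overlaps/touches 11:30 am–4:15 pm → extend to 11:30 am–4:15 pm.
5:00 pm–6:45 pm is disjoint → start new block.
5:15 pm–5:30 pm overlaps/touches 5:00 pm–6:45 pm → extend to 5:00 pm–6:45 pm.
5:45 pm–6:30 pm overlaps/touches 5:00 pm–6:45 pm → extend to 5:00 pm–6:45 pm.
6:00 pm–6:15 pm overlaps/touches 5:00 pm–6:45 pm → extend to 5:00 pm–6:45 pm.
7:00 pm–10:15 pm is disjoint → start new block.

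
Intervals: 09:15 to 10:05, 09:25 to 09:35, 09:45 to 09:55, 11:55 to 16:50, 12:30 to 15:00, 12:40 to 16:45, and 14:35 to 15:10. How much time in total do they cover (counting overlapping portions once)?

5 h 45 min

Merged: 09:15–10:05, 11:55–16:50.
Lengths: 50 min + 4 h 55 min = 5 h 45 min.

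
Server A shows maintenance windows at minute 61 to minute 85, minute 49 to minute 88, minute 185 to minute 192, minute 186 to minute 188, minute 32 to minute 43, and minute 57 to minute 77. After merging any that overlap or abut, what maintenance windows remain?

Sort by start: minute 32 to minute 43, minute 49 to minute 88, minute 57 to minute 77, minute 61 to minute 85, minute 185 to minute 192, minute 186 to minute 188.
minute 49 to minute 88 is disjoint → start new block.
minute 57 to minute 77 overlaps/touches minute 49 to minute 88 → extend to minute 49 to minute 88.
minute 61 to minute 85 overlaps/touches minute 49 to minute 88 → extend to minute 49 to minute 88.
minute 185 to minute 192 is disjoint → start new block.
minute 186 to minute 188 overlaps/touches minute 185 to minute 192 → extend to minute 185 to minute 192.

minute 32 to minute 43, minute 49 to minute 88, minute 185 to minute 192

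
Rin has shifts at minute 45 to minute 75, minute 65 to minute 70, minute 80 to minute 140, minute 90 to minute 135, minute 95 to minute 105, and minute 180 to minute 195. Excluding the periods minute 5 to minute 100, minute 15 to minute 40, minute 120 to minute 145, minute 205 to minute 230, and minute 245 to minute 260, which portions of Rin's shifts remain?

minute 100 to minute 120, minute 180 to minute 195

First set merges to minute 45 to minute 75, minute 80 to minute 140, minute 180 to minute 195.
Second set merges to minute 5 to minute 100, minute 120 to minute 145, minute 205 to minute 230, minute 245 to minute 260.
minute 45 to minute 75 lies entirely inside B → drops out.
minute 80 to minute 140 with B removed leaves minute 100 to minute 120.
minute 180 to minute 195 is untouched.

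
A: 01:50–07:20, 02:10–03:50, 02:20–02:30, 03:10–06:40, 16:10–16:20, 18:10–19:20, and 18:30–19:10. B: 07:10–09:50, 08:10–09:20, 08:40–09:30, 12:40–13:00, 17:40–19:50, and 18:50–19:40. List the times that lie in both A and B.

First set merges to 01:50-07:20, 16:10-16:20, 18:10-19:20.
Second set merges to 07:10-09:50, 12:40-13:00, 17:40-19:50.
01:50-07:20 ∩ B → 07:10-07:20.
16:10-16:20 meets no B interval.
18:10-19:20 ∩ B → 18:10-19:20.

07:10-07:20, 18:10-19:20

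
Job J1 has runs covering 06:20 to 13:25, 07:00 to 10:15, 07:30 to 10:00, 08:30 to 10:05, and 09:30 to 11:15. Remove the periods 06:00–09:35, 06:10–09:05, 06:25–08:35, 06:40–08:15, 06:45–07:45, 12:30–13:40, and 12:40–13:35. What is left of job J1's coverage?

09:35–12:30

Merge the first list: 06:20–13:25.
Merge the second list: 06:00–09:35, 12:30–13:40.
06:20–13:25 \ B = 09:35–12:30.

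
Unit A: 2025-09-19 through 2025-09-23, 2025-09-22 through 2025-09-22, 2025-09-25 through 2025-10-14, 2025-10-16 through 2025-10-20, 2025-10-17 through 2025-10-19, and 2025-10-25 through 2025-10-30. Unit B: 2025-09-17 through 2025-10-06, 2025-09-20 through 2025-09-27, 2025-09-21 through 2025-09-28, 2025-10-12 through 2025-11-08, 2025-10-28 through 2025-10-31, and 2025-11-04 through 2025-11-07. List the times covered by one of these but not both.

A, merged: 2025-09-19 through 2025-09-23, 2025-09-25 through 2025-10-14, 2025-10-16 through 2025-10-20, 2025-10-25 through 2025-10-30.
B, merged: 2025-09-17 through 2025-10-06, 2025-10-12 through 2025-11-08.
Only in the first: 2025-10-07 through 2025-10-11.
Only in the second: 2025-09-17 through 2025-09-18, 2025-09-24 through 2025-09-24, 2025-10-15 through 2025-10-15, 2025-10-21 through 2025-10-24, 2025-10-31 through 2025-11-08.
Together these are the periods covered by exactly one.

2025-09-17 through 2025-09-18, 2025-09-24 through 2025-09-24, 2025-10-07 through 2025-10-11, 2025-10-15 through 2025-10-15, 2025-10-21 through 2025-10-24, 2025-10-31 through 2025-11-08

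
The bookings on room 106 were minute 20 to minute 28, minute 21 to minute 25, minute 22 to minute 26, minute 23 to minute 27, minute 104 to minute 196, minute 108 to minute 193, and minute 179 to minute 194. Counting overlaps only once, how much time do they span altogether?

100 minutes

Merged: minute 20 to minute 28, minute 104 to minute 196.
Lengths: 8 minutes + 92 minutes = 100 minutes.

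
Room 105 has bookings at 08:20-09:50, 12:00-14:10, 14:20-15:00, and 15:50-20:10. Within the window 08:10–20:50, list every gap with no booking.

After merging, the occupied span is 08:20-09:50, 12:00-14:10, 14:20-15:00, 15:50-20:10.
Uncovered inside 08:10-20:50: 08:10-08:20, 09:50-12:00, 14:10-14:20, 15:00-15:50, 20:10-20:50.

08:10-08:20, 09:50-12:00, 14:10-14:20, 15:00-15:50, 20:10-20:50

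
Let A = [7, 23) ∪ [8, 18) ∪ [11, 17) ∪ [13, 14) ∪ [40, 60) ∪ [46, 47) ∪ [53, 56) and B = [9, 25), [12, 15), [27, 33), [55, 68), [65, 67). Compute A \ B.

[7, 9) ∪ [40, 55)

Merge the first list: [7, 23), [40, 60).
Merge the second list: [9, 25), [27, 33), [55, 68).
[7, 23) with B removed leaves [7, 9).
[40, 60) with B removed leaves [40, 55).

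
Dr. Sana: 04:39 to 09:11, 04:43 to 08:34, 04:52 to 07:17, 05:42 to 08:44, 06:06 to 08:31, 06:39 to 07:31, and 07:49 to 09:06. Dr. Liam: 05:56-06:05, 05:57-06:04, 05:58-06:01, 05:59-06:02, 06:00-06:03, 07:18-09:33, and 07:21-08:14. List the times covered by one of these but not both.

04:39-05:56, 06:05-07:18, 09:11-09:33

First set merges to 04:39-09:11.
Second set merges to 05:56-06:05, 07:18-09:33.
Only in the first: 04:39-05:56, 06:05-07:18.
Only in the second: 09:11-09:33.
Together these are the periods covered by exactly one.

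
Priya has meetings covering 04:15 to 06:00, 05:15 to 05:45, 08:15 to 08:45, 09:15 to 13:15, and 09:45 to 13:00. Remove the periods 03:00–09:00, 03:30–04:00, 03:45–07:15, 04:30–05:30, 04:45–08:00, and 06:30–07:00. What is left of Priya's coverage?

09:15–13:15

A, merged: 04:15–06:00, 08:15–08:45, 09:15–13:15.
B, merged: 03:00–09:00.
04:15–06:00: fully covered by B → removed.
08:15–08:45: fully covered by B → removed.
09:15–13:15: no B overlap → unchanged.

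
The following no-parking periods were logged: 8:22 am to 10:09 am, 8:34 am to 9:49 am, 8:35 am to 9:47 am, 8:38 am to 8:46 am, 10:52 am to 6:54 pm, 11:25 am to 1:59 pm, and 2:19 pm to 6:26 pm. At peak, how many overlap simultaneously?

4

At 8:38 am, 4 of the intervals are simultaneously active.
No point has more.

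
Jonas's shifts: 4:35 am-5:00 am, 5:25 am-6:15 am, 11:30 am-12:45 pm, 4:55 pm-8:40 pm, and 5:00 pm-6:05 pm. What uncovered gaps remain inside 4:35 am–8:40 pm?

5:00 am–5:25 am, 6:15 am–11:30 am, 12:45 pm–4:55 pm

The merged coverage is 4:35 am–5:00 am, 5:25 am–6:15 am, 11:30 am–12:45 pm, 4:55 pm–8:40 pm.
Uncovered inside 4:35 am–8:40 pm: 5:00 am–5:25 am, 6:15 am–11:30 am, 12:45 pm–4:55 pm.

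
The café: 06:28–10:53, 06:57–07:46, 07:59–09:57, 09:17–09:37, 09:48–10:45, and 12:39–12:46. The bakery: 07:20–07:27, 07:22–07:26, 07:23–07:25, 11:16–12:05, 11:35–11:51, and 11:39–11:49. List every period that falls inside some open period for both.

A, merged: 06:28–10:53, 12:39–12:46.
B, merged: 07:20–07:27, 11:16–12:05.
06:28–10:53 overlaps B on 07:20–07:27.
12:39–12:46 falls entirely outside B.

07:20–07:27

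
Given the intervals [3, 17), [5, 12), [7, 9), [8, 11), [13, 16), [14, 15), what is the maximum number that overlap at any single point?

4

At 8, 4 of the intervals are simultaneously active.
No point has more.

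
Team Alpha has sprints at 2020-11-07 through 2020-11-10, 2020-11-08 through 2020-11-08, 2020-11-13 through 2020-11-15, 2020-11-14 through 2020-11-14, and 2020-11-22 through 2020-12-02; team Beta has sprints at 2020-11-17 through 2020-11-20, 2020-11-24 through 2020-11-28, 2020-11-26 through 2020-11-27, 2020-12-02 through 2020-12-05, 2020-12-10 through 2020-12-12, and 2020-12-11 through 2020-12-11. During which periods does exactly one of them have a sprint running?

A, merged: 2020-11-07 through 2020-11-10, 2020-11-13 through 2020-11-15, 2020-11-22 through 2020-12-02.
B, merged: 2020-11-17 through 2020-11-20, 2020-11-24 through 2020-11-28, 2020-12-02 through 2020-12-05, 2020-12-10 through 2020-12-12.
A \ B = 2020-11-07 through 2020-11-10, 2020-11-13 through 2020-11-15, 2020-11-22 through 2020-11-23, 2020-11-29 through 2020-12-01.
B \ A = 2020-11-17 through 2020-11-20, 2020-12-03 through 2020-12-05, 2020-12-10 through 2020-12-12.
Union of the two gives the symmetric difference.

2020-11-07 through 2020-11-10, 2020-11-13 through 2020-11-15, 2020-11-17 through 2020-11-20, 2020-11-22 through 2020-11-23, 2020-11-29 through 2020-12-01, 2020-12-03 through 2020-12-05, 2020-12-10 through 2020-12-12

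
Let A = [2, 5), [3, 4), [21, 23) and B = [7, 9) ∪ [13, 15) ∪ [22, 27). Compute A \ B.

First set merges to [2, 5), [21, 23).
[2, 5): no B overlap → unchanged.
[21, 23) minus B → [21, 22).

[2, 5) ∪ [21, 22)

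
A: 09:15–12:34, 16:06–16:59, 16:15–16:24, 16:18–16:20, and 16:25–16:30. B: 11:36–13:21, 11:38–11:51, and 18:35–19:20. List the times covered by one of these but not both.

A, merged: 09:15–12:34, 16:06–16:59.
B, merged: 11:36–13:21, 18:35–19:20.
Only in the first: 09:15–11:36, 16:06–16:59.
Only in the second: 12:34–13:21, 18:35–19:20.
Together these are the periods covered by exactly one.

09:15–11:36, 12:34–13:21, 16:06–16:59, 18:35–19:20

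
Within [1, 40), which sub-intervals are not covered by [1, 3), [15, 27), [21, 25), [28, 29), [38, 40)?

The merged coverage is [1, 3), [15, 27), [28, 29), [38, 40).
Complement within [1, 40): [3, 15), [27, 28), [29, 38).

[3, 15) ∪ [27, 28) ∪ [29, 38)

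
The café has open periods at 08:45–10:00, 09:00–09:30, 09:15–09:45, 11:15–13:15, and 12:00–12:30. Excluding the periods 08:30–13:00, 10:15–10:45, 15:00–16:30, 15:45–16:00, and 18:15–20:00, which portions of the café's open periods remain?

A, merged: 08:45–10:00, 11:15–13:15.
B, merged: 08:30–13:00, 15:00–16:30, 18:15–20:00.
08:45–10:00 lies entirely inside B → drops out.
11:15–13:15 with B removed leaves 13:00–13:15.

13:00–13:15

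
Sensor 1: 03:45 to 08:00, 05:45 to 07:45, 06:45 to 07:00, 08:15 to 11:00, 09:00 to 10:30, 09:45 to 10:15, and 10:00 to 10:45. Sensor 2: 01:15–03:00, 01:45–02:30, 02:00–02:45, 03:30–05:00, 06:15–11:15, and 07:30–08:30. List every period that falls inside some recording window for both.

03:45–05:00, 06:15–08:00, 08:15–11:00

Merge the first list: 03:45–08:00, 08:15–11:00.
Merge the second list: 01:15–03:00, 03:30–05:00, 06:15–11:15.
03:45–08:00 ∩ B → 03:45–05:00, 06:15–08:00.
08:15–11:00 ∩ B → 08:15–11:00.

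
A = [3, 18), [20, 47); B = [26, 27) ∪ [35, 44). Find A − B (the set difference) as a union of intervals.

[3, 18) ∪ [20, 26) ∪ [27, 35) ∪ [44, 47)

[3, 18): no B overlap → unchanged.
[20, 47) minus B → [20, 26), [27, 35), [44, 47).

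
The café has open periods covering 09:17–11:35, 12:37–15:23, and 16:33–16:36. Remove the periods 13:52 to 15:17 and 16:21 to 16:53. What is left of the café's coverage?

09:17-11:35 is untouched.
12:37-15:23 with B removed leaves 12:37-13:52, 15:17-15:23.
16:33-16:36 lies entirely inside B → drops out.

09:17-11:35, 12:37-13:52, 15:17-15:23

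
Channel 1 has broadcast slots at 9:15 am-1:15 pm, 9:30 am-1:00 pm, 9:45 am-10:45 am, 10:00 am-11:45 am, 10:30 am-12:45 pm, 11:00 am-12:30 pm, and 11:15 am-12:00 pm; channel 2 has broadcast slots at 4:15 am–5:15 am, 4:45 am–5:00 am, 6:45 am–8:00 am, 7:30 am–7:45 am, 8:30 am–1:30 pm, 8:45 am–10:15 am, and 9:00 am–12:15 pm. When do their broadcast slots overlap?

A, merged: 9:15 am–1:15 pm.
B, merged: 4:15 am–5:15 am, 6:45 am–8:00 am, 8:30 am–1:30 pm.
9:15 am–1:15 pm meets the second set on 9:15 am–1:15 pm.

9:15 am–1:15 pm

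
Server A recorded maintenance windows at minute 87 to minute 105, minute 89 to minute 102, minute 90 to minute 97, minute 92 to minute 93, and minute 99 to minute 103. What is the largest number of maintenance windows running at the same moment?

4

Sweep endpoints in order; track running count of active intervals.
Peak of 4 reached at minute 92.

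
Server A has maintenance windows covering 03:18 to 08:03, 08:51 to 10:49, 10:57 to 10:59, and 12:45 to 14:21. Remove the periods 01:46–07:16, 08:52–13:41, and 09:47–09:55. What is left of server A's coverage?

07:16–08:03, 08:51–08:52, 13:41–14:21

Second set merges to 01:46–07:16, 08:52–13:41.
03:18–08:03 \ B = 07:16–08:03.
08:51–10:49 \ B = 08:51–08:52.
10:57–10:59: entirely removed.
12:45–14:21 \ B = 13:41–14:21.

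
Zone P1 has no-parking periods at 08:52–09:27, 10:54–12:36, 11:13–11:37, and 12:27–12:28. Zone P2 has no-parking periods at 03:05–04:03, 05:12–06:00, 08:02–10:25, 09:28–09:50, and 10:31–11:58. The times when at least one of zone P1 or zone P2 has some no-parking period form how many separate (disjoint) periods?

Merge the first list: 08:52–09:27, 10:54–12:36.
Merge the second list: 03:05–04:03, 05:12–06:00, 08:02–10:25, 10:31–11:58.
A ∪ B = 03:05–04:03, 05:12–06:00, 08:02–10:25, 10:31–12:36.
That is 4 disjoint pieces.

4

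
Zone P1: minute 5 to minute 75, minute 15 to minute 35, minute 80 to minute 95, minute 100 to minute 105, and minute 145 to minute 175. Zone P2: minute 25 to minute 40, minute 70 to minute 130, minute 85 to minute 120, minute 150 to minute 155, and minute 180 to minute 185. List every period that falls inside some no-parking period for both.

First set merges to minute 5 to minute 75, minute 80 to minute 95, minute 100 to minute 105, minute 145 to minute 175.
Second set merges to minute 25 to minute 40, minute 70 to minute 130, minute 150 to minute 155, minute 180 to minute 185.
minute 5 to minute 75 meets the second set on minute 25 to minute 40, minute 70 to minute 75.
minute 80 to minute 95 meets the second set on minute 80 to minute 95.
minute 100 to minute 105 meets the second set on minute 100 to minute 105.
minute 145 to minute 175 meets the second set on minute 150 to minute 155.

minute 25 to minute 40, minute 70 to minute 75, minute 80 to minute 95, minute 100 to minute 105, minute 150 to minute 155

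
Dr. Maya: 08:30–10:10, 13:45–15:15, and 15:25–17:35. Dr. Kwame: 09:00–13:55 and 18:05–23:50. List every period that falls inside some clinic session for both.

09:00–10:10, 13:45–13:55

08:30–10:10 overlaps B on 09:00–10:10.
13:45–15:15 overlaps B on 13:45–13:55.
15:25–17:35 falls entirely outside B.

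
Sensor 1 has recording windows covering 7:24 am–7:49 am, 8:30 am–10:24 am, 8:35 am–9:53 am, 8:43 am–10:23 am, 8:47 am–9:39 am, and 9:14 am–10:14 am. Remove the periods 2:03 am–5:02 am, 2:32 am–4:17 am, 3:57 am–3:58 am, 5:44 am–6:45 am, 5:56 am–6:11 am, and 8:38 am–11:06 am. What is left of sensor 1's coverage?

7:24 am–7:49 am, 8:30 am–8:38 am

A, merged: 7:24 am–7:49 am, 8:30 am–10:24 am.
B, merged: 2:03 am–5:02 am, 5:44 am–6:45 am, 8:38 am–11:06 am.
7:24 am–7:49 am is untouched.
8:30 am–10:24 am with B removed leaves 8:30 am–8:38 am.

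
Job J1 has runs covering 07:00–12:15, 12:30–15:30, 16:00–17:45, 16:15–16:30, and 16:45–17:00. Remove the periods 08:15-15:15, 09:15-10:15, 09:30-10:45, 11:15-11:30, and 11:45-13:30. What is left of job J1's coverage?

07:00–08:15, 15:15–15:30, 16:00–17:45

First set merges to 07:00–12:15, 12:30–15:30, 16:00–17:45.
Second set merges to 08:15–15:15.
07:00–12:15 \ B = 07:00–08:15.
12:30–15:30 \ B = 15:15–15:30.
16:00–17:45: nothing removed.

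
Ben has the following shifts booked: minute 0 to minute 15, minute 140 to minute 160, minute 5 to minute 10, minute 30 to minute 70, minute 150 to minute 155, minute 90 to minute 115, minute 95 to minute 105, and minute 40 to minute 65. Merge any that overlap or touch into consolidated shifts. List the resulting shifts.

Sort by start: minute 0 to minute 15, minute 5 to minute 10, minute 30 to minute 70, minute 40 to minute 65, minute 90 to minute 115, minute 95 to minute 105, minute 140 to minute 160, minute 150 to minute 155.
minute 5 to minute 10 overlaps/touches minute 0 to minute 15 → extend to minute 0 to minute 15.
minute 30 to minute 70 is disjoint → start new block.
minute 40 to minute 65 overlaps/touches minute 30 to minute 70 → extend to minute 30 to minute 70.
minute 90 to minute 115 is disjoint → start new block.
minute 95 to minute 105 overlaps/touches minute 90 to minute 115 → extend to minute 90 to minute 115.
minute 140 to minute 160 is disjoint → start new block.
minute 150 to minute 155 overlaps/touches minute 140 to minute 160 → extend to minute 140 to minute 160.

minute 0 to minute 15, minute 30 to minute 70, minute 90 to minute 115, minute 140 to minute 160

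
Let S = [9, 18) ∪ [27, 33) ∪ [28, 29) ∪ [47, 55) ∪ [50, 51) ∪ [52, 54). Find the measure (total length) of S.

23

Merged: [9, 18), [27, 33), [47, 55).
Lengths: 9 + 6 + 8 = 23.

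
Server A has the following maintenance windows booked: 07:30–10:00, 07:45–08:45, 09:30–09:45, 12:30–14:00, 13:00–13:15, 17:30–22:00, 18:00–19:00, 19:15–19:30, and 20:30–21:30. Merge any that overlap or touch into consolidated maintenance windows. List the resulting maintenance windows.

07:45-08:45 overlaps/touches 07:30-10:00 → extend to 07:30-10:00.
09:30-09:45 overlaps/touches 07:30-10:00 → extend to 07:30-10:00.
12:30-14:00 is disjoint → start new block.
13:00-13:15 overlaps/touches 12:30-14:00 → extend to 12:30-14:00.
17:30-22:00 is disjoint → start new block.
18:00-19:00 overlaps/touches 17:30-22:00 → extend to 17:30-22:00.
19:15-19:30 overlaps/touches 17:30-22:00 → extend to 17:30-22:00.
20:30-21:30 overlaps/touches 17:30-22:00 → extend to 17:30-22:00.

07:30-10:00, 12:30-14:00, 17:30-22:00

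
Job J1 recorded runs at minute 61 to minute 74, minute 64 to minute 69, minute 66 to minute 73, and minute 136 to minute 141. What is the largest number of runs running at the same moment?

Sweep endpoints in order; track running count of active intervals.
Peak of 3 reached at minute 66.

3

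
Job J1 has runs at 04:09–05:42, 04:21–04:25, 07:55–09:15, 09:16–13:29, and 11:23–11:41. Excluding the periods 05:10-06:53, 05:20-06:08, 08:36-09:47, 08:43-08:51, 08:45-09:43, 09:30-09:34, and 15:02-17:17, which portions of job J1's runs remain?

04:09–05:10, 07:55–08:36, 09:47–13:29

A, merged: 04:09–05:42, 07:55–09:15, 09:16–13:29.
B, merged: 05:10–06:53, 08:36–09:47, 15:02–17:17.
04:09–05:42 minus B → 04:09–05:10.
07:55–09:15 minus B → 07:55–08:36.
09:16–13:29 minus B → 09:47–13:29.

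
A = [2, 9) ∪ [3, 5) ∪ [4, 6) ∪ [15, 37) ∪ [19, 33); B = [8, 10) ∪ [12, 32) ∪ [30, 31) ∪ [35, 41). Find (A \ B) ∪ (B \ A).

A, merged: [2, 9), [15, 37).
B, merged: [8, 10), [12, 32), [35, 41).
A \ B = [2, 8), [32, 35).
B \ A = [9, 10), [12, 15), [37, 41).
Union of the two gives the symmetric difference.

[2, 8) ∪ [9, 10) ∪ [12, 15) ∪ [32, 35) ∪ [37, 41)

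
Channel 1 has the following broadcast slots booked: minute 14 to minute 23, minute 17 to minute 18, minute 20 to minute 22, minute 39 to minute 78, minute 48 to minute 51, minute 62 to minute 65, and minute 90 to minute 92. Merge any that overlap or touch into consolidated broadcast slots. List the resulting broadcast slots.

minute 14 to minute 23, minute 39 to minute 78, minute 90 to minute 92

minute 17 to minute 18 overlaps/touches minute 14 to minute 23 → extend to minute 14 to minute 23.
minute 20 to minute 22 overlaps/touches minute 14 to minute 23 → extend to minute 14 to minute 23.
minute 39 to minute 78 is disjoint → start new block.
minute 48 to minute 51 overlaps/touches minute 39 to minute 78 → extend to minute 39 to minute 78.
minute 62 to minute 65 overlaps/touches minute 39 to minute 78 → extend to minute 39 to minute 78.
minute 90 to minute 92 is disjoint → start new block.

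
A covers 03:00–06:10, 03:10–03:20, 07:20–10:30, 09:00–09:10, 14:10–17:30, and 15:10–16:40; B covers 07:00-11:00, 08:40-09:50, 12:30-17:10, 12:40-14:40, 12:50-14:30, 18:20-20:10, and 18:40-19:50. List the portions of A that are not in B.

03:00–06:10, 17:10–17:30

Merge the first list: 03:00–06:10, 07:20–10:30, 14:10–17:30.
Merge the second list: 07:00–11:00, 12:30–17:10, 18:20–20:10.
03:00–06:10: no B overlap → unchanged.
07:20–10:30: fully covered by B → removed.
14:10–17:30 minus B → 17:10–17:30.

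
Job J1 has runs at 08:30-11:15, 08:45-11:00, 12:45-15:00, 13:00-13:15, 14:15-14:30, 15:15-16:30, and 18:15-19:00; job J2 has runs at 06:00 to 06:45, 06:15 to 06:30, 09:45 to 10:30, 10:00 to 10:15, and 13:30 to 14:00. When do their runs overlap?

09:45–10:30, 13:30–14:00

A, merged: 08:30–11:15, 12:45–15:00, 15:15–16:30, 18:15–19:00.
B, merged: 06:00–06:45, 09:45–10:30, 13:30–14:00.
08:30–11:15 overlaps B on 09:45–10:30.
12:45–15:00 overlaps B on 13:30–14:00.
15:15–16:30 falls entirely outside B.
18:15–19:00 falls entirely outside B.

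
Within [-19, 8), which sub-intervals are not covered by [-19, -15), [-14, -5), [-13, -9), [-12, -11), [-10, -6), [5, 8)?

After merging, the occupied span is [-19, -15), [-14, -5), [5, 8).
Complement within [-19, 8): [-15, -14), [-5, 5).

[-15, -14) ∪ [-5, 5)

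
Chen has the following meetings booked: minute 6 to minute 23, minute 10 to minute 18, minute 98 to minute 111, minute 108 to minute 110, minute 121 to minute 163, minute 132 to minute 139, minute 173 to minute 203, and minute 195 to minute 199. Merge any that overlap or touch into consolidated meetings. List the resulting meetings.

minute 10 to minute 18 overlaps/touches minute 6 to minute 23 → extend to minute 6 to minute 23.
minute 98 to minute 111 is disjoint → start new block.
minute 108 to minute 110 overlaps/touches minute 98 to minute 111 → extend to minute 98 to minute 111.
minute 121 to minute 163 is disjoint → start new block.
minute 132 to minute 139 overlaps/touches minute 121 to minute 163 → extend to minute 121 to minute 163.
minute 173 to minute 203 is disjoint → start new block.
minute 195 to minute 199 overlaps/touches minute 173 to minute 203 → extend to minute 173 to minute 203.

minute 6 to minute 23, minute 98 to minute 111, minute 121 to minute 163, minute 173 to minute 203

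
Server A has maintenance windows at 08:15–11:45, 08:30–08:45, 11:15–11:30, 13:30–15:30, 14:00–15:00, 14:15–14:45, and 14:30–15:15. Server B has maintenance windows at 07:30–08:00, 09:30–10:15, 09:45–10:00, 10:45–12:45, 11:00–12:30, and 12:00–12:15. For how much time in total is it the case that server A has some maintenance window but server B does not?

Merge the first list: 08:15-11:45, 13:30-15:30.
Merge the second list: 07:30-08:00, 09:30-10:15, 10:45-12:45.
A \ B = 08:15-09:30, 10:15-10:45, 13:30-15:30.
Total: 1 h 15 min + 30 min + 2 h = 3 h 45 min.

3 h 45 min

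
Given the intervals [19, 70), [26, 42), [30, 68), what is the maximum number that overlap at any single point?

At 30, 3 of the intervals are simultaneously active.
No point has more.

3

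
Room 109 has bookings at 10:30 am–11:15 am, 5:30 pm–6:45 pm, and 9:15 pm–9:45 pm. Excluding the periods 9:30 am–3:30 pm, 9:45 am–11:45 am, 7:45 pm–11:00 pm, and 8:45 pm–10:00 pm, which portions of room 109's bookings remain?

B, merged: 9:30 am–3:30 pm, 7:45 pm–11:00 pm.
10:30 am–11:15 am lies entirely inside B → drops out.
5:30 pm–6:45 pm is untouched.
9:15 pm–9:45 pm lies entirely inside B → drops out.

5:30 pm–6:45 pm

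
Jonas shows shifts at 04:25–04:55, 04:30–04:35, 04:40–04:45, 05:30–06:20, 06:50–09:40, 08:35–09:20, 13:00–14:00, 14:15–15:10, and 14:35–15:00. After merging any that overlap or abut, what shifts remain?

04:25-04:55, 05:30-06:20, 06:50-09:40, 13:00-14:00, 14:15-15:10

04:30-04:35 overlaps/touches 04:25-04:55 → extend to 04:25-04:55.
04:40-04:45 overlaps/touches 04:25-04:55 → extend to 04:25-04:55.
05:30-06:20 is disjoint → start new block.
06:50-09:40 is disjoint → start new block.
08:35-09:20 overlaps/touches 06:50-09:40 → extend to 06:50-09:40.
13:00-14:00 is disjoint → start new block.
14:15-15:10 is disjoint → start new block.
14:35-15:00 overlaps/touches 14:15-15:10 → extend to 14:15-15:10.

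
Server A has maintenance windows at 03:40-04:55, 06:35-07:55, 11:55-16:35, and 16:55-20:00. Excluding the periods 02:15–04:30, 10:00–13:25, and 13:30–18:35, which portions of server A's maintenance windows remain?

03:40–04:55 \ B = 04:30–04:55.
06:35–07:55: nothing removed.
11:55–16:35 \ B = 13:25–13:30.
16:55–20:00 \ B = 18:35–20:00.

04:30–04:55, 06:35–07:55, 13:25–13:30, 18:35–20:00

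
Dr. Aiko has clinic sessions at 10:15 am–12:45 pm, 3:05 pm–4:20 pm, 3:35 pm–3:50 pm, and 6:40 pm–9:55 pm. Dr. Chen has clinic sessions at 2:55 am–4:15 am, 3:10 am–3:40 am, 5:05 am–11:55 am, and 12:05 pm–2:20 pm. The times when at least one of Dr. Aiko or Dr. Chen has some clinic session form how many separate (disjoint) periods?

4

Merge the first list: 10:15 am–12:45 pm, 3:05 pm–4:20 pm, 6:40 pm–9:55 pm.
Merge the second list: 2:55 am–4:15 am, 5:05 am–11:55 am, 12:05 pm–2:20 pm.
A ∪ B = 2:55 am–4:15 am, 5:05 am–2:20 pm, 3:05 pm–4:20 pm, 6:40 pm–9:55 pm.
That is 4 disjoint pieces.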